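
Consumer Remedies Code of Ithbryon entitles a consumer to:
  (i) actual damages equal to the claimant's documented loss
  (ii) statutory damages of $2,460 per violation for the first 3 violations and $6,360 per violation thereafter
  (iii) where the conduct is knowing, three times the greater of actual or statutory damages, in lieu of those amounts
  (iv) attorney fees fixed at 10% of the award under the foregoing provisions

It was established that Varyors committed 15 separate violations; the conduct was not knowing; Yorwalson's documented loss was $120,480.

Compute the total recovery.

First 3 violations: 3 × $2,460 = $7,380
Remaining violations: (15 − 3) × $6,360 = $76,320
Statutory damages: $7,380 + $76,320 = $83,700
Conduct not knowing: the in-lieu enhancement does not apply.
Actual plus statutory damages: $120,480 + $83,700 = $204,180
Attorney fees: 10% of $204,180 = $20,418
Total recovery: $204,180 + $20,418 = $224,598

$224,598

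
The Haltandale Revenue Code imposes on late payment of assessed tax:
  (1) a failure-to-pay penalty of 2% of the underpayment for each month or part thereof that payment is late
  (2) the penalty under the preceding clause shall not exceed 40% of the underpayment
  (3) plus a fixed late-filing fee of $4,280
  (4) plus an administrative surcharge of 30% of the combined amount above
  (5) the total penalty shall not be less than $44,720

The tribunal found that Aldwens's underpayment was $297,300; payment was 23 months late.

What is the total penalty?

$160,160

Accrued rate: 2% × 23 = 46%, capped at 40% → 40%
Failure-to-pay penalty: 40% of $297,300 = $118,920
Penalty before surcharge: $118,920 + $4,280 = $123,200
Administrative surcharge: 30% of $123,200 = $36,960
Total penalty: $123,200 + $36,960 = $160,160
Minimum $44,720: $160,160 meets the minimum, no increase.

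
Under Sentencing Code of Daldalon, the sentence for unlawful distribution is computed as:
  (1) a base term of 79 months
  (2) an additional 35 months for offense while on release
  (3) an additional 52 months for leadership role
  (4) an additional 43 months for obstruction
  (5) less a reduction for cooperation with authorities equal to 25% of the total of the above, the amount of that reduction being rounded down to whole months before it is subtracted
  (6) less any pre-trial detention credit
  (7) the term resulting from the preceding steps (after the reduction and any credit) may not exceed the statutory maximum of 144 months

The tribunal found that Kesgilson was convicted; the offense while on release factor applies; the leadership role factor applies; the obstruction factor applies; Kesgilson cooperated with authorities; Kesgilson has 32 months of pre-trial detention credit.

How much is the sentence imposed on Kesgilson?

125 months

Offense while on release enhancement: +35 months
Leadership role enhancement: +52 months
Obstruction enhancement: +43 months
Adjusted term: 79 months + 35 months + 52 months + 43 months = 209 months
Cooperation with authorities reduction: 25% of 209 months = 52 months (rounded down)
After reduction: 209 − 52 = 157 months
Less pre-trial detention credit: 157 months − 32 months = 125 months
Cap at 144 months: 125 months is within the cap, no reduction.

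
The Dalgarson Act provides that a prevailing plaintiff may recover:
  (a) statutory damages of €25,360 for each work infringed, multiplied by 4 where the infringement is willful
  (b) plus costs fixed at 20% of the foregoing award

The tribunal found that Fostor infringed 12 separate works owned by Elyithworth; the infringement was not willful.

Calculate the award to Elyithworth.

Statutory damages: 12 × €25,360 = €304,320
Infringement not willful: no ×4 enhancement.
Costs: 20% of €304,320 = €60,864
Award plus costs: €304,320 + €60,864 = €365,184

Award: €365,184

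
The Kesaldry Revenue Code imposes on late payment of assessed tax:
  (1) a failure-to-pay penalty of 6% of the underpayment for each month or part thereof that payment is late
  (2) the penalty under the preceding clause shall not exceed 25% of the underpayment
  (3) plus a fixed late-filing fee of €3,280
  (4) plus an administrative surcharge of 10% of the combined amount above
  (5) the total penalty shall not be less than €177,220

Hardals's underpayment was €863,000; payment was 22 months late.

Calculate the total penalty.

€240,933

Accrued rate: 6% × 22 = 132%, capped at 25% → 25%
Failure-to-pay penalty: 25% of €863,000 = €215,750
Penalty before surcharge: €215,750 + €3,280 = €219,030
Administrative surcharge: 10% of €219,030 = €21,903
Total penalty: €219,030 + €21,903 = €240,933
Minimum €177,220: €240,933 meets the minimum, no increase.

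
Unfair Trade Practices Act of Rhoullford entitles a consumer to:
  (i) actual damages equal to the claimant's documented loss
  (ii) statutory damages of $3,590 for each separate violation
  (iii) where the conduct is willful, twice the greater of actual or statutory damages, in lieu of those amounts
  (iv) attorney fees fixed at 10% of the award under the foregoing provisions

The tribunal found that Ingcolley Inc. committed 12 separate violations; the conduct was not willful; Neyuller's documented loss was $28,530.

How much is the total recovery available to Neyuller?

$78,771

Statutory damages: 12 × $3,590 = $43,080
Conduct not willful: the in-lieu enhancement does not apply.
Actual plus statutory damages: $28,530 + $43,080 = $71,610
Attorney fees: 10% of $71,610 = $7,161
Total recovery: $71,610 + $7,161 = $78,771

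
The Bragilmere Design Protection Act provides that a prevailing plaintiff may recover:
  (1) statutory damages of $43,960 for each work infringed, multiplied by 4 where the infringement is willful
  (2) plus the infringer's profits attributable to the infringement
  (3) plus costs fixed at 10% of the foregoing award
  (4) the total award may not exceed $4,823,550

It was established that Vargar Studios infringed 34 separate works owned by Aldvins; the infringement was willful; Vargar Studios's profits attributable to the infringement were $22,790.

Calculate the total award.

$4,823,550

Statutory damages: 34 × $43,960 = $1,494,640
Multiplied by 4: 4 × $1,494,640 = $5,978,560
Combined award: $5,978,560 + $22,790 = $6,001,350
Costs: 10% of $6,001,350 = $600,135
Award plus costs: $6,001,350 + $600,135 = $6,601,485
Cap at $4,823,550: $6,601,485 exceeds the cap → $4,823,550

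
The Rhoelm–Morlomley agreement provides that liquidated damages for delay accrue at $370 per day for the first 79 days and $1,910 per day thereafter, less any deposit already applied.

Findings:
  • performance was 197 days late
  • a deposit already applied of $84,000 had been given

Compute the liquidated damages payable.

$170,610

First 79 days: 79 × $370 = $29,230
Remaining days: (197 − 79) × $1,910 = $225,380
Accrued per-day damages: $29,230 + $225,380 = $254,610
Less deposit already applied: $254,610 − $84,000 = $170,610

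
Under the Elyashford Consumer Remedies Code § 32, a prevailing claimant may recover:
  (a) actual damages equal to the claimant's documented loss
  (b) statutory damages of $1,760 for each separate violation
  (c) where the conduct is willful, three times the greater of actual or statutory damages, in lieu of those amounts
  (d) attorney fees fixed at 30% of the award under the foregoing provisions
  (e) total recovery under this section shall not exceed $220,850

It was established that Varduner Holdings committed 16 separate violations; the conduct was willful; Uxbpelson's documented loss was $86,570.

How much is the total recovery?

Statutory damages: 16 × $1,760 = $28,160
Greater of actual damages ($86,570) or statutory damages ($28,160): $86,570
Trebled: 3 × $86,570 = $259,710
Attorney fees: 30% of $259,710 = $77,913
Total before cap: $259,710 + $77,913 = $337,623
Cap at $220,850: $337,623 exceeds the cap → $220,850

$220,850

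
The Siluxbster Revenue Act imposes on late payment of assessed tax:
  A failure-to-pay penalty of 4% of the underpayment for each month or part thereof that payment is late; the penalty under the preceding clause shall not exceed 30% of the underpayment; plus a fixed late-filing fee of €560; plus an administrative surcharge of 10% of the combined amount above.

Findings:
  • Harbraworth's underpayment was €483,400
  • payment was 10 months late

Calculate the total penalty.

€160,138

Accrued rate: 4% × 10 = 40%, capped at 30% → 30%
Failure-to-pay penalty: 30% of €483,400 = €145,020
Penalty before surcharge: €145,020 + €560 = €145,580
Administrative surcharge: 10% of €145,580 = €14,558
Total penalty: €145,580 + €14,558 = €160,138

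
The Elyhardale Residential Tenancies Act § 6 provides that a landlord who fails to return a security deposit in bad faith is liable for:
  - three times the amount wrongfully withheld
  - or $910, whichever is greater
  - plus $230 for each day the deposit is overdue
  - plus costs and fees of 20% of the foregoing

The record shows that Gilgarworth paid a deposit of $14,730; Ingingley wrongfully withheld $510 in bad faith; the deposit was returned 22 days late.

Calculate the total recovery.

$7,908

Trebled: 3 × $510 = $1,530
Minimum $910: $1,530 meets the minimum, no increase.
Late-return penalty: 22 × $230 = $5,060
Damages plus late penalty: $1,530 + $5,060 = $6,590
Costs and fees: 20% of $6,590 = $1,318
Total recovery: $6,590 + $1,318 = $7,908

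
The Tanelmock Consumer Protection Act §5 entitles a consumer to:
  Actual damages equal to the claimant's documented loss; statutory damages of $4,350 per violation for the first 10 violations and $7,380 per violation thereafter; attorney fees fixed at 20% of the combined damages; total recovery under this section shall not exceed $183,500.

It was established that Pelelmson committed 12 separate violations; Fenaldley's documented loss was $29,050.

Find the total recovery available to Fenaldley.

$104,772

First 10 violations: 10 × $4,350 = $43,500
Remaining violations: (12 − 10) × $7,380 = $14,760
Statutory damages: $43,500 + $14,760 = $58,260
Combined damages: $29,050 + $58,260 = $87,310
Attorney fees: 20% of $87,310 = $17,462
Total before cap: $87,310 + $17,462 = $104,772
Cap at $183,500: $104,772 is within the cap, no reduction.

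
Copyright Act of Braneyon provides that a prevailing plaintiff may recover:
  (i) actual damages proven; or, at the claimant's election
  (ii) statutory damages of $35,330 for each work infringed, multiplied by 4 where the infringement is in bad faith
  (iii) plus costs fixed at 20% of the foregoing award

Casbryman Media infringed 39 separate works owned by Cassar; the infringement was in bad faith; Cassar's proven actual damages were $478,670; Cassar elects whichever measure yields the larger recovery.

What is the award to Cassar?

Statutory damages: 39 × $35,330 = $1,377,870
Multiplied by 4: 4 × $1,377,870 = $5,511,480
Greater of actual damages ($478,670) or enhanced statutory damages ($5,511,480): $5,511,480
Costs: 20% of $5,511,480 = $1,102,296
Award plus costs: $5,511,480 + $1,102,296 = $6,613,776

$6,613,776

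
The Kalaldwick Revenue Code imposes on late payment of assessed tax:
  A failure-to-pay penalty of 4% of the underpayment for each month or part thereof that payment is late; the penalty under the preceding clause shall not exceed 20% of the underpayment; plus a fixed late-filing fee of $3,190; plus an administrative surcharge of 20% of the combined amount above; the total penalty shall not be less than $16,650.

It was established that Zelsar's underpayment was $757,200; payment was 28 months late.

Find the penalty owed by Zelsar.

$185,556

Accrued rate: 4% × 28 = 112%, capped at 20% → 20%
Failure-to-pay penalty: 20% of $757,200 = $151,440
Penalty before surcharge: $151,440 + $3,190 = $154,630
Administrative surcharge: 20% of $154,630 = $30,926
Total penalty: $154,630 + $30,926 = $185,556
Minimum $16,650: $185,556 meets the minimum, no increase.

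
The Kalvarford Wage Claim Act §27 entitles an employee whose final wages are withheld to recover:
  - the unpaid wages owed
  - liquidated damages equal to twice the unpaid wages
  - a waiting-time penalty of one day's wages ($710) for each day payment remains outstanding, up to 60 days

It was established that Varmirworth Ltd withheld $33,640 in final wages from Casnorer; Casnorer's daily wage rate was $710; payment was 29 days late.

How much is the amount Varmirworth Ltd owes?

$121,510

Doubled: 2 × $33,640 = $67,280
Penalty days: min(29, 60) = 29
Waiting-time penalty: 29 × $710 = $20,590
Total award: $33,640 + $67,280 + $20,590 = $121,510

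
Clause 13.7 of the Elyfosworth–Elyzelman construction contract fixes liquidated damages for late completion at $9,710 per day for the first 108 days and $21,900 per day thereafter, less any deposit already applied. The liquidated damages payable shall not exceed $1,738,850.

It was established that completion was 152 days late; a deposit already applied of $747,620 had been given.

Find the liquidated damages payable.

First 108 days: 108 × $9,710 = $1,048,680
Remaining days: (152 − 108) × $21,900 = $963,600
Accrued per-day damages: $1,048,680 + $963,600 = $2,012,280
Less deposit already applied: $2,012,280 − $747,620 = $1,264,660
Cap at $1,738,850: $1,264,660 is within the cap, no reduction.

$1,264,660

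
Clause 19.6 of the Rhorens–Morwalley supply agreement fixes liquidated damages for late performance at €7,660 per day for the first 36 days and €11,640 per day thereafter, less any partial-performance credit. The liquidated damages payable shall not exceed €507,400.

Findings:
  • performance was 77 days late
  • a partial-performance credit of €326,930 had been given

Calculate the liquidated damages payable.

First 36 days: 36 × €7,660 = €275,760
Remaining days: (77 − 36) × €11,640 = €477,240
Accrued per-day damages: €275,760 + €477,240 = €753,000
Less partial-performance credit: €753,000 − €326,930 = €426,070
Cap at €507,400: €426,070 is within the cap, no reduction.

€426,070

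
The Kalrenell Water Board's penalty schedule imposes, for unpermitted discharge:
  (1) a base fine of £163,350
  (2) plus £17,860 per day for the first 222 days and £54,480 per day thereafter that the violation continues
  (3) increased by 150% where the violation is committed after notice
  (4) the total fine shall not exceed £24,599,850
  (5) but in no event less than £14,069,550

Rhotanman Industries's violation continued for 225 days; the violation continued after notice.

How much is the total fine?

First 222 days: 222 × £17,860 = £3,964,920
Remaining days: (225 − 222) × £54,480 = £163,440
Per-day component: £3,964,920 + £163,440 = £4,128,360
Base plus per-day: £163,350 + £4,128,360 = £4,291,710
Enhancement: 150% of £4,291,710 = £6,437,565
Enhanced fine: £4,291,710 + £6,437,565 = £10,729,275
Cap at £24,599,850: £10,729,275 is within the cap, no reduction.
Minimum £14,069,550: £10,729,275 is below the minimum → £14,069,550

£14,069,550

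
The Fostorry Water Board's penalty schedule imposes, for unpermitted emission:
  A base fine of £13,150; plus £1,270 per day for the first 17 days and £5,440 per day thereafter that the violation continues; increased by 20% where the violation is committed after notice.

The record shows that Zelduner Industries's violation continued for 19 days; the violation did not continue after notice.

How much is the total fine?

First 17 days: 17 × £1,270 = £21,590
Remaining days: (19 − 17) × £5,440 = £10,880
Per-day component: £21,590 + £10,880 = £32,470
Base plus per-day: £13,150 + £32,470 = £45,620
The violation did not continue after notice: no 20% increase.

Civil penalty: £45,620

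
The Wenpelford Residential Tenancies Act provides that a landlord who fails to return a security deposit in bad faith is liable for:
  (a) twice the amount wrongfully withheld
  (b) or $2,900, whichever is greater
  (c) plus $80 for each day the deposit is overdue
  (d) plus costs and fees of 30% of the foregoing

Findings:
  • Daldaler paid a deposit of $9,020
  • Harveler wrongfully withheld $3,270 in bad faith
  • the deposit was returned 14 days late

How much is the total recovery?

Doubled: 2 × $3,270 = $6,540
Minimum $2,900: $6,540 meets the minimum, no increase.
Late-return penalty: 14 × $80 = $1,120
Damages plus late penalty: $6,540 + $1,120 = $7,660
Costs and fees: 30% of $7,660 = $2,298
Total recovery: $7,660 + $2,298 = $9,958

Recovery: $9,958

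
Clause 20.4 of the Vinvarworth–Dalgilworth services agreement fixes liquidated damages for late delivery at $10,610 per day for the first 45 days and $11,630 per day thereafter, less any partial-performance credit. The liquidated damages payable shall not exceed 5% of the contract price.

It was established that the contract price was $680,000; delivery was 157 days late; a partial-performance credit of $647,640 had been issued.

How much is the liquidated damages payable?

First 45 days: 45 × $10,610 = $477,450
Remaining days: (157 − 45) × $11,630 = $1,302,560
Accrued per-day damages: $477,450 + $1,302,560 = $1,780,010
Less partial-performance credit: $1,780,010 − $647,640 = $1,132,370
Cap: 5% of $680,000 = $34,000
Cap at $34,000: $1,132,370 exceeds the cap → $34,000

$34,000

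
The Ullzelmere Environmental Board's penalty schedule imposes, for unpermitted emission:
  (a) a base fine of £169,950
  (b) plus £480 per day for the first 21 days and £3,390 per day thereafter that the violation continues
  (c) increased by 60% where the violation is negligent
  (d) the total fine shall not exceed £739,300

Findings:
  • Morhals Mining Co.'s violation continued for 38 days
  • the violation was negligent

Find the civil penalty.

£380,256

First 21 days: 21 × £480 = £10,080
Remaining days: (38 − 21) × £3,390 = £57,630
Per-day component: £10,080 + £57,630 = £67,710
Base plus per-day: £169,950 + £67,710 = £237,660
Enhancement: 60% of £237,660 = £142,596
Enhanced fine: £237,660 + £142,596 = £380,256
Cap at £739,300: £380,256 is within the cap, no reduction.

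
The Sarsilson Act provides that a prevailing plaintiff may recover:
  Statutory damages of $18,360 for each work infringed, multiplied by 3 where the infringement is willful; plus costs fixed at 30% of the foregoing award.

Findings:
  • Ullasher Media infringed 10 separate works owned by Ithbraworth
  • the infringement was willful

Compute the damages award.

Award: $716,040

Statutory damages: 10 × $18,360 = $183,600
Trebled: 3 × $183,600 = $550,800
Costs: 30% of $550,800 = $165,240
Award plus costs: $550,800 + $165,240 = $716,040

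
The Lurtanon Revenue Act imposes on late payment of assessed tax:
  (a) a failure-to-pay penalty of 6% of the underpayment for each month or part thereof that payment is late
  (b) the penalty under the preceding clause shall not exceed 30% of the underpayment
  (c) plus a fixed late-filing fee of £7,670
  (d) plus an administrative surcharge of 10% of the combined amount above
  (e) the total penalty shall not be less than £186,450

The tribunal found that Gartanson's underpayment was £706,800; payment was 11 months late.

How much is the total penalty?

£241,681

Accrued rate: 6% × 11 = 66%, capped at 30% → 30%
Failure-to-pay penalty: 30% of £706,800 = £212,040
Penalty before surcharge: £212,040 + £7,670 = £219,710
Administrative surcharge: 10% of £219,710 = £21,971
Total penalty: £219,710 + £21,971 = £241,681
Minimum £186,450: £241,681 meets the minimum, no increase.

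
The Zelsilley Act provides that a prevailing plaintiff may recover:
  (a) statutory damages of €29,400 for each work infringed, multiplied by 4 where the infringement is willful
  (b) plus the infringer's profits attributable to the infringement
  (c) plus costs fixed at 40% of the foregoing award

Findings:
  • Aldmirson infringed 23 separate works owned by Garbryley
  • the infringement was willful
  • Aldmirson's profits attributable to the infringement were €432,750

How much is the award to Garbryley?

Statutory damages: 23 × €29,400 = €676,200
Multiplied by 4: 4 × €676,200 = €2,704,800
Combined award: €2,704,800 + €432,750 = €3,137,550
Costs: 40% of €3,137,550 = €1,255,020
Award plus costs: €3,137,550 + €1,255,020 = €4,392,570

€4,392,570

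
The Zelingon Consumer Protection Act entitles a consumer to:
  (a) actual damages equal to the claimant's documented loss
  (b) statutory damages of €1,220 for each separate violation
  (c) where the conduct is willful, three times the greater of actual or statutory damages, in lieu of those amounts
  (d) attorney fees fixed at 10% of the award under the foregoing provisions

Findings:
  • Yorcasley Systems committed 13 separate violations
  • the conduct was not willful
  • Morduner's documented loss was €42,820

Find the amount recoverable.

Statutory damages: 13 × €1,220 = €15,860
Conduct not willful: the in-lieu enhancement does not apply.
Actual plus statutory damages: €42,820 + €15,860 = €58,680
Attorney fees: 10% of €58,680 = €5,868
Total recovery: €58,680 + €5,868 = €64,548

€64,548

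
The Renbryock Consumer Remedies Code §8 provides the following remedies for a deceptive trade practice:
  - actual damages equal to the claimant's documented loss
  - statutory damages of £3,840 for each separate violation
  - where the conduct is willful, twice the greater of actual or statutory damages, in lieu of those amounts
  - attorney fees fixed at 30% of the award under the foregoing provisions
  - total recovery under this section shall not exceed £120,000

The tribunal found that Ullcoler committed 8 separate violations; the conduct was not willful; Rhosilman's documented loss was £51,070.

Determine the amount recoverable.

Statutory damages: 8 × £3,840 = £30,720
Conduct not willful: the in-lieu enhancement does not apply.
Actual plus statutory damages: £51,070 + £30,720 = £81,790
Attorney fees: 30% of £81,790 = £24,537
Total before cap: £81,790 + £24,537 = £106,327
Cap at £120,000: £106,327 is within the cap, no reduction.

£106,327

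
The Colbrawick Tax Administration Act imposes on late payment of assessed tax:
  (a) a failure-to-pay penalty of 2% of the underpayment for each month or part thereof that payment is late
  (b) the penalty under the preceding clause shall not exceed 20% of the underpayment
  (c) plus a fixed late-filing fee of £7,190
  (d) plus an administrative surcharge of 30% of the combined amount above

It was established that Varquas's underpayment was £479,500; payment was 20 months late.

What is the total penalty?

Accrued rate: 2% × 20 = 40%, capped at 20% → 20%
Failure-to-pay penalty: 20% of £479,500 = £95,900
Penalty before surcharge: £95,900 + £7,190 = £103,090
Administrative surcharge: 30% of £103,090 = £30,927
Total penalty: £103,090 + £30,927 = £134,017

£134,017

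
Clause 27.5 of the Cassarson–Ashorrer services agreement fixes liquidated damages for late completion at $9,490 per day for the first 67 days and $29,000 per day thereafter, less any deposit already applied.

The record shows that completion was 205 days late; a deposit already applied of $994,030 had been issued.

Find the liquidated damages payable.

$3,643,800

First 67 days: 67 × $9,490 = $635,830
Remaining days: (205 − 67) × $29,000 = $4,002,000
Accrued per-day damages: $635,830 + $4,002,000 = $4,637,830
Less deposit already applied: $4,637,830 − $994,030 = $3,643,800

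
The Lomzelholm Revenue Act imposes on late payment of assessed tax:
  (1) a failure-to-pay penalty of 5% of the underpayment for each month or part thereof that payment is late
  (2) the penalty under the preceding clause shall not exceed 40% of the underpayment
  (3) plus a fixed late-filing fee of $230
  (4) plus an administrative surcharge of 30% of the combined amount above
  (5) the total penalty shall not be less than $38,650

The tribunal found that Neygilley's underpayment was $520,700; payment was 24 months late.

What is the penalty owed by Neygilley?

$271,063

Accrued rate: 5% × 24 = 120%, capped at 40% → 40%
Failure-to-pay penalty: 40% of $520,700 = $208,280
Penalty before surcharge: $208,280 + $230 = $208,510
Administrative surcharge: 30% of $208,510 = $62,553
Total penalty: $208,510 + $62,553 = $271,063
Minimum $38,650: $271,063 meets the minimum, no increase.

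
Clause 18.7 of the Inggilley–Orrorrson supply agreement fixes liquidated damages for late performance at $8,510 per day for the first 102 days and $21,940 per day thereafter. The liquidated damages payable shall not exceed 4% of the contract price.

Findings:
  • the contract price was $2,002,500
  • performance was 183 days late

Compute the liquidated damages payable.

First 102 days: 102 × $8,510 = $868,020
Remaining days: (183 − 102) × $21,940 = $1,777,140
Accrued per-day damages: $868,020 + $1,777,140 = $2,645,160
Cap: 4% of $2,002,500 = $80,100
Cap at $80,100: $2,645,160 exceeds the cap → $80,100

Liquidated damages: $80,100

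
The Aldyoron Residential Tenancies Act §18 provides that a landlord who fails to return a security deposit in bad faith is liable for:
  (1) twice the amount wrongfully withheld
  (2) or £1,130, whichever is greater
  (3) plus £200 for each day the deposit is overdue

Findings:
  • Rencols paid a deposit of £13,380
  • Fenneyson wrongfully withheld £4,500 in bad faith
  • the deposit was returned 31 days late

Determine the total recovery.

£15,200

Doubled: 2 × £4,500 = £9,000
Minimum £1,130: £9,000 meets the minimum, no increase.
Late-return penalty: 31 × £200 = £6,200
Damages plus late penalty: £9,000 + £6,200 = £15,200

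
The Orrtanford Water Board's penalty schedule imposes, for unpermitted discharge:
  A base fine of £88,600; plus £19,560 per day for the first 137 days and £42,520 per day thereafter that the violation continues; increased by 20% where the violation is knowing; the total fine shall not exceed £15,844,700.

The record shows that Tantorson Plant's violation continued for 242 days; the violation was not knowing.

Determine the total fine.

Civil penalty: £7,232,920

First 137 days: 137 × £19,560 = £2,679,720
Remaining days: (242 − 137) × £42,520 = £4,464,600
Per-day component: £2,679,720 + £4,464,600 = £7,144,320
Base plus per-day: £88,600 + £7,144,320 = £7,232,920
The violation was not knowing: no 20% increase.
Cap at £15,844,700: £7,232,920 is within the cap, no reduction.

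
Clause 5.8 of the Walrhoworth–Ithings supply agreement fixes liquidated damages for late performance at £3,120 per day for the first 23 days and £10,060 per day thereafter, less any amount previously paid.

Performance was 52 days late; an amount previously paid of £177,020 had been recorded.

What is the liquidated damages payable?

First 23 days: 23 × £3,120 = £71,760
Remaining days: (52 − 23) × £10,060 = £291,740
Accrued per-day damages: £71,760 + £291,740 = £363,500
Less amount previously paid: £363,500 − £177,020 = £186,480

£186,480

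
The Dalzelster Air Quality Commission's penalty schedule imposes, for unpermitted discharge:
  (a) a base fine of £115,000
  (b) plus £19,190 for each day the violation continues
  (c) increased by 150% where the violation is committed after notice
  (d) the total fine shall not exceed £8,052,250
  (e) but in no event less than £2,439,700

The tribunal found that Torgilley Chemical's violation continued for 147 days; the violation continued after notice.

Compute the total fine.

Per-day component: 147 × £19,190 = £2,820,930
Base plus per-day: £115,000 + £2,820,930 = £2,935,930
Enhancement: 150% of £2,935,930 = £4,403,895
Enhanced fine: £2,935,930 + £4,403,895 = £7,339,825
Cap at £8,052,250: £7,339,825 is within the cap, no reduction.
Minimum £2,439,700: £7,339,825 meets the minimum, no increase.

£7,339,825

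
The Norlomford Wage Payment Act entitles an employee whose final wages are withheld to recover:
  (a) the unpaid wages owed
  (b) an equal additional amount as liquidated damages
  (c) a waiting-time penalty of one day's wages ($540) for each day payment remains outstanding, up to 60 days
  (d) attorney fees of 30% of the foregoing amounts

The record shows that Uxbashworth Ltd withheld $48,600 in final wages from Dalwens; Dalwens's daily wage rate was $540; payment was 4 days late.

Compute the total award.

$129,168

Liquidated damages (equal amount): $48,600
Penalty days: min(4, 60) = 4
Waiting-time penalty: 4 × $540 = $2,160
Subtotal: $48,600 + $48,600 + $2,160 = $99,360
Attorney fees: 30% of $99,360 = $29,808
Total award: $99,360 + $29,808 = $129,168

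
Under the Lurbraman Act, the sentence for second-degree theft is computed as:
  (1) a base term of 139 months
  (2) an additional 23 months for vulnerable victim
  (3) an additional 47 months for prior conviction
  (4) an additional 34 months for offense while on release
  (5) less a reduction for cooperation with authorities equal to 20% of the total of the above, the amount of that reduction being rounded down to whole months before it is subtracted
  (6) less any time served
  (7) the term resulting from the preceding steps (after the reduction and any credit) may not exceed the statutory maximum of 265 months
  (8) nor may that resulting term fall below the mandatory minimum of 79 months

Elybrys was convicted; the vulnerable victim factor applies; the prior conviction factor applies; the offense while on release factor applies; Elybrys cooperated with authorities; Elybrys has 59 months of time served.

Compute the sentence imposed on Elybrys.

136 months

Vulnerable victim enhancement: +23 months
Prior conviction enhancement: +47 months
Offense while on release enhancement: +34 months
Adjusted term: 139 months + 23 months + 47 months + 34 months = 243 months
Cooperation with authorities reduction: 20% of 243 months = 48 months (rounded down)
After reduction: 243 − 48 = 195 months
Less time served: 195 months − 59 months = 136 months
Cap at 265 months: 136 months is within the cap, no reduction.
Minimum 79 months: 136 months meets the minimum, no increase.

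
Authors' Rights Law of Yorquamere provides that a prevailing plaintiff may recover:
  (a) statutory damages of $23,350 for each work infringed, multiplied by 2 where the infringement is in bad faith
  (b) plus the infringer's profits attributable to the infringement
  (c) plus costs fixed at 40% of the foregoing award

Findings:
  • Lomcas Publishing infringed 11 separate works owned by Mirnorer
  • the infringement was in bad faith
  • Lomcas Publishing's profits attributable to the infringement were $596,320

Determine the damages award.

Statutory damages: 11 × $23,350 = $256,850
Doubled: 2 × $256,850 = $513,700
Combined award: $513,700 + $596,320 = $1,110,020
Costs: 40% of $1,110,020 = $444,008
Award plus costs: $1,110,020 + $444,008 = $1,554,028

$1,554,028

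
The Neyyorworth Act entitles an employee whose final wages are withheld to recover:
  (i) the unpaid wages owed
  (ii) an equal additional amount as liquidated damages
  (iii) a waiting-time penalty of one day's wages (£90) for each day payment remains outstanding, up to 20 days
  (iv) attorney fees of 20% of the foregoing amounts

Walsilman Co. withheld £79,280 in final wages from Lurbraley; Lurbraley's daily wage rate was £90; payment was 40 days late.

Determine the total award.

£192,432

Liquidated damages (equal amount): £79,280
Penalty days: min(40, 20) = 20
Waiting-time penalty: 20 × £90 = £1,800
Subtotal: £79,280 + £79,280 + £1,800 = £160,360
Attorney fees: 20% of £160,360 = £32,072
Total award: £160,360 + £32,072 = £192,432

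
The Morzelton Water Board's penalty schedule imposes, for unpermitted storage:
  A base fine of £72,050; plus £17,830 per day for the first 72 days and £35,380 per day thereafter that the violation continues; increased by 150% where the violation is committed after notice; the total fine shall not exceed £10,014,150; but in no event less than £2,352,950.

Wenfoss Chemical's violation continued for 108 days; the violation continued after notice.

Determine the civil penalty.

£6,573,725

First 72 days: 72 × £17,830 = £1,283,760
Remaining days: (108 − 72) × £35,380 = £1,273,680
Per-day component: £1,283,760 + £1,273,680 = £2,557,440
Base plus per-day: £72,050 + £2,557,440 = £2,629,490
Enhancement: 150% of £2,629,490 = £3,944,235
Enhanced fine: £2,629,490 + £3,944,235 = £6,573,725
Cap at £10,014,150: £6,573,725 is within the cap, no reduction.
Minimum £2,352,950: £6,573,725 meets the minimum, no increase.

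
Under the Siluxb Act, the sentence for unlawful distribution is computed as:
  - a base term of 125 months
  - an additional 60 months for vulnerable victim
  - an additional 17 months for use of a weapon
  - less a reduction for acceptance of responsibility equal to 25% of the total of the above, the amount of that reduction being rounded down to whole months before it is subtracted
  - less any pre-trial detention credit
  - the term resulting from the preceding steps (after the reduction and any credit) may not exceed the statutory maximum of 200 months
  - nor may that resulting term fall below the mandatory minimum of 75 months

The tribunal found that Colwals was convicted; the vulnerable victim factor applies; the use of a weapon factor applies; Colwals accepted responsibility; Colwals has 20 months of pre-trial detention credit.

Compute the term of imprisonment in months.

Vulnerable victim enhancement: +60 months
Use of a weapon enhancement: +17 months
Adjusted term: 125 months + 60 months + 17 months = 202 months
Acceptance of responsibility reduction: 25% of 202 months = 50 months (rounded down)
After reduction: 202 − 50 = 152 months
Less pre-trial detention credit: 152 months − 20 months = 132 months
Cap at 200 months: 132 months is within the cap, no reduction.
Minimum 75 months: 132 months meets the minimum, no increase.

132 months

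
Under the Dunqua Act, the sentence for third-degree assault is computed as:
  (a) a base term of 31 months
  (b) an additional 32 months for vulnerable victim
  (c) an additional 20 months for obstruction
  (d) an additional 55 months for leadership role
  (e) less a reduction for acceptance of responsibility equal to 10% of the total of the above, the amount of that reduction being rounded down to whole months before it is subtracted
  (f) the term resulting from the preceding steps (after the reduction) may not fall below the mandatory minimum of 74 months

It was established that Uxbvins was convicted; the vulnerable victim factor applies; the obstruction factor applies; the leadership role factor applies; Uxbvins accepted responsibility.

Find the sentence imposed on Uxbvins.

Vulnerable victim enhancement: +32 months
Obstruction enhancement: +20 months
Leadership role enhancement: +55 months
Adjusted term: 31 months + 32 months + 20 months + 55 months = 138 months
Acceptance of responsibility reduction: 10% of 138 months = 13 months (rounded down)
After reduction: 138 − 13 = 125 months
Minimum 74 months: 125 months meets the minimum, no increase.

125 months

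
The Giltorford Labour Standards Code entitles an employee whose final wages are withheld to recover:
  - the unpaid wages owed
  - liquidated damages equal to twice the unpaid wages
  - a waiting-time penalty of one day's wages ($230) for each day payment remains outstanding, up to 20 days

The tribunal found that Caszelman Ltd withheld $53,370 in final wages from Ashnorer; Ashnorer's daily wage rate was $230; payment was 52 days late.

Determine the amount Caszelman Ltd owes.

Total award: $164,710

Doubled: 2 × $53,370 = $106,740
Penalty days: min(52, 20) = 20
Waiting-time penalty: 20 × $230 = $4,600
Total award: $53,370 + $106,740 + $4,600 = $164,710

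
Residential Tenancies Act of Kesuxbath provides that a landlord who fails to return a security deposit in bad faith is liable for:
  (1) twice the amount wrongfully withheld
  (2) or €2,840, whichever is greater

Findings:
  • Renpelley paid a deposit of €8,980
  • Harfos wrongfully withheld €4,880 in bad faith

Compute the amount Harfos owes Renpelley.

Recovery: €9,760

Doubled: 2 × €4,880 = €9,760
Minimum €2,840: €9,760 meets the minimum, no increase.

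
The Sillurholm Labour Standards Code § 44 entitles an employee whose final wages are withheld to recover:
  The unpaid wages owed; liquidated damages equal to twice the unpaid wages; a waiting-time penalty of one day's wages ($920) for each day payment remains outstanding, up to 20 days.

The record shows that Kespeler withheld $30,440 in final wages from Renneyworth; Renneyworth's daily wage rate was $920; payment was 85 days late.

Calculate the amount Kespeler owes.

$109,720

Doubled: 2 × $30,440 = $60,880
Penalty days: min(85, 20) = 20
Waiting-time penalty: 20 × $920 = $18,400
Total award: $30,440 + $60,880 + $18,400 = $109,720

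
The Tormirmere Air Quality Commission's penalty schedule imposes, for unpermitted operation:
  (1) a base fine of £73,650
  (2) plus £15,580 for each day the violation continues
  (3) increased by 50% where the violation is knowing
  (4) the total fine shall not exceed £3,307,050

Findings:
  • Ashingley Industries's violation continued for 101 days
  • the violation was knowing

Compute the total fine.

Per-day component: 101 × £15,580 = £1,573,580
Base plus per-day: £73,650 + £1,573,580 = £1,647,230
Enhancement: 50% of £1,647,230 = £823,615
Enhanced fine: £1,647,230 + £823,615 = £2,470,845
Cap at £3,307,050: £2,470,845 is within the cap, no reduction.

Civil penalty: £2,470,845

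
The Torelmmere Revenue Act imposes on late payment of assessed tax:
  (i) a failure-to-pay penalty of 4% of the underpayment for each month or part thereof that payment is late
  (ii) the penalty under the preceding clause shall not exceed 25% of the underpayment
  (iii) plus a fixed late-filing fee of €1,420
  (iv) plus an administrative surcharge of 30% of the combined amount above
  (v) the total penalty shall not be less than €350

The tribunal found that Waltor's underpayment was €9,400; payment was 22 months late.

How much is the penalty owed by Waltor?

€4,901

Accrued rate: 4% × 22 = 88%, capped at 25% → 25%
Failure-to-pay penalty: 25% of €9,400 = €2,350
Penalty before surcharge: €2,350 + €1,420 = €3,770
Administrative surcharge: 30% of €3,770 = €1,131
Total penalty: €3,770 + €1,131 = €4,901
Minimum €350: €4,901 meets the minimum, no increase.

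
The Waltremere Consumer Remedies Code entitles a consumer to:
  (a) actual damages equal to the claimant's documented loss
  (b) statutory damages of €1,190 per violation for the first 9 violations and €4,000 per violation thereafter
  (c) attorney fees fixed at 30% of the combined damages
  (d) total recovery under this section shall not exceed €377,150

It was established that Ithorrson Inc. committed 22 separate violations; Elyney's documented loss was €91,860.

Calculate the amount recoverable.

First 9 violations: 9 × €1,190 = €10,710
Remaining violations: (22 − 9) × €4,000 = €52,000
Statutory damages: €10,710 + €52,000 = €62,710
Combined damages: €91,860 + €62,710 = €154,570
Attorney fees: 30% of €154,570 = €46,371
Total before cap: €154,570 + €46,371 = €200,941
Cap at €377,150: €200,941 is within the cap, no reduction.

€200,941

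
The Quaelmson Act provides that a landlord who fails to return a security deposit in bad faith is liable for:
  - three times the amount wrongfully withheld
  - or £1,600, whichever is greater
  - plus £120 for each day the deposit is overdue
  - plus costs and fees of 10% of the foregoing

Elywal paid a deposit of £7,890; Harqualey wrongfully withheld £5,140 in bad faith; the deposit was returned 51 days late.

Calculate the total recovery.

Trebled: 3 × £5,140 = £15,420
Minimum £1,600: £15,420 meets the minimum, no increase.
Late-return penalty: 51 × £120 = £6,120
Damages plus late penalty: £15,420 + £6,120 = £21,540
Costs and fees: 10% of £21,540 = £2,154
Total recovery: £21,540 + £2,154 = £23,694

£23,694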